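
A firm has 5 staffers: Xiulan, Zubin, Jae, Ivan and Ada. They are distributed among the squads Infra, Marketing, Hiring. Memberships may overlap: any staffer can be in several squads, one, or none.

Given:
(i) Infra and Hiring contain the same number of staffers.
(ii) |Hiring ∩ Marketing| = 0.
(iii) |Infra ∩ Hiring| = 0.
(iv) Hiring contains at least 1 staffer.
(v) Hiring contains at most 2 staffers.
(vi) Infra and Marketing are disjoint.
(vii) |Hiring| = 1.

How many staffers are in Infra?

1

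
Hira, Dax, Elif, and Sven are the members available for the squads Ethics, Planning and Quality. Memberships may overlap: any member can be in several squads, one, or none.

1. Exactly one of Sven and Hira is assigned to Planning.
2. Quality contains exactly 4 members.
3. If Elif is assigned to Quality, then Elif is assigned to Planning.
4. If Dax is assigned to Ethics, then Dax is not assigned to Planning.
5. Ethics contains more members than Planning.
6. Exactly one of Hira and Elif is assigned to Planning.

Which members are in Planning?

Planning = {Elif, Sven}

(2): only 4 candidates remain for Quality, so all are in.
(3): Elif ∈ Planning.
(6) (exactly one): Hira ∉ Planning.
(1) (exactly one): Sven ∈ Planning.
Suppose Dax ∈ Planning: no assignment then satisfies all the clues, so Dax ∉ Planning.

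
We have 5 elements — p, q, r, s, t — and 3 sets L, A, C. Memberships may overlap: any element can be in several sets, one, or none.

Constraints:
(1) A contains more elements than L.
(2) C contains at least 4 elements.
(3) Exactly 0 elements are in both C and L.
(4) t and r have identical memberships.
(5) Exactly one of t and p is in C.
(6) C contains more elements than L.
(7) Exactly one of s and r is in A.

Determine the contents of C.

C = {q, r, s, t}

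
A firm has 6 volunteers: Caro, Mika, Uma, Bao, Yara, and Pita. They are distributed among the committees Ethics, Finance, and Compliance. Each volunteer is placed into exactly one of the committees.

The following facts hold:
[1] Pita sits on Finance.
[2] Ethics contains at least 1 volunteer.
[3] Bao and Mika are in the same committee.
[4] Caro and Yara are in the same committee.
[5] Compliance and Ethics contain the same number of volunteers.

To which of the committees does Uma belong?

Uma: Finance

From (1): Pita ∈ Finance.
Suppose Uma ∈ Ethics: no assignment then satisfies all the clues, so Uma ∉ Ethics.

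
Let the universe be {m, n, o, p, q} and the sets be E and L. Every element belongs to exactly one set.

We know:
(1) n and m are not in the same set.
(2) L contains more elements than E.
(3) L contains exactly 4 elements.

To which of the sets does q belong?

q: L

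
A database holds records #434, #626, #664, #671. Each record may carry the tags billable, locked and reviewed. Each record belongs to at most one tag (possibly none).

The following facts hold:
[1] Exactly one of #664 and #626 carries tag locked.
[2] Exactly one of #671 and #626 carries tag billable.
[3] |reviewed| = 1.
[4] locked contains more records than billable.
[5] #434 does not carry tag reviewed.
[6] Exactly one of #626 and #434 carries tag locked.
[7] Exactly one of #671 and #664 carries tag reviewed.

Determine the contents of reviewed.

From (5): #434 ∉ reviewed.
Suppose #626 ∈ reviewed: no assignment then satisfies all the clues, so #626 ∉ reviewed.

reviewed = {#671}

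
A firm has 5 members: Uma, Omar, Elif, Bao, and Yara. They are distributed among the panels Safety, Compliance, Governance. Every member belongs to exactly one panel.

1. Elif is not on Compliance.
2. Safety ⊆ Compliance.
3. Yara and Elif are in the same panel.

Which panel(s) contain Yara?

Yara: Governance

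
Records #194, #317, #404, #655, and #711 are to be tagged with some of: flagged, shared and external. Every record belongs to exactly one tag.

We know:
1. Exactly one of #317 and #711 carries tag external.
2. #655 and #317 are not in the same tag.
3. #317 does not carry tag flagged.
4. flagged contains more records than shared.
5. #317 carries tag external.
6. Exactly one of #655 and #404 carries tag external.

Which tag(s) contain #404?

#404: external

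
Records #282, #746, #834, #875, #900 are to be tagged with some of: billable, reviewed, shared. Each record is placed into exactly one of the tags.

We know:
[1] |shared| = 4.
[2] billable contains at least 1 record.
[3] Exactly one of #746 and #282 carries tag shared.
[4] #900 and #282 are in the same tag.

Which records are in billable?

billable = {#746}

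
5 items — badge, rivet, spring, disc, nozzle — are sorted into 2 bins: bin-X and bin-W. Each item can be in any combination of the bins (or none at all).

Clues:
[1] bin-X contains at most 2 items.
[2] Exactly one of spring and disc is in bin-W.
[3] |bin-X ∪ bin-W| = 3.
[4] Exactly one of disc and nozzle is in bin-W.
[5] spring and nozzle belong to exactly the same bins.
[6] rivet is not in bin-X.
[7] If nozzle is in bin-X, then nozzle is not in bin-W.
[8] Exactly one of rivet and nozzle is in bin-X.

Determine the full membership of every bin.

bin-X = {nozzle, spring}; bin-W = {disc}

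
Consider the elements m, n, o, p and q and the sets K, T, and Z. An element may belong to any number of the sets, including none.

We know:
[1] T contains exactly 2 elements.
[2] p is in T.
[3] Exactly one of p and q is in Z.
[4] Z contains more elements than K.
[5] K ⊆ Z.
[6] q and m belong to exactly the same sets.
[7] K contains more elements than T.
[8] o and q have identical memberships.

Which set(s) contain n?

From (2): p ∈ T.
Suppose n ∈ K: no assignment then satisfies all the clues, so n ∉ K.

n: T, Z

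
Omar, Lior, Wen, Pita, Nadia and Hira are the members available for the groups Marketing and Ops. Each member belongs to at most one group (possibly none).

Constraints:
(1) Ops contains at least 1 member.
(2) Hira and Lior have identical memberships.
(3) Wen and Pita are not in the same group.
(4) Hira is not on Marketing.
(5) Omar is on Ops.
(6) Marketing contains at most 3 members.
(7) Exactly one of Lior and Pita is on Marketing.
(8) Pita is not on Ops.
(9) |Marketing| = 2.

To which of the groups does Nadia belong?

From (4): Hira ∉ Marketing.
From (5): Omar ∈ Ops.
From (8): Pita ∉ Ops.
(2): Lior matches Hira: Lior ∉ Marketing.
(7) (exactly one): Pita ∈ Marketing.
(3): Wen ∉ Marketing.
(9): only 2 candidates remain for Marketing, so all are in.

Nadia: Marketing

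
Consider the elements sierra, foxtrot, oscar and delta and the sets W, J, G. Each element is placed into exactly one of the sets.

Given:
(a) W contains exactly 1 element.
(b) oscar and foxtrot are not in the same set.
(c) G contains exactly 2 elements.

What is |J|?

1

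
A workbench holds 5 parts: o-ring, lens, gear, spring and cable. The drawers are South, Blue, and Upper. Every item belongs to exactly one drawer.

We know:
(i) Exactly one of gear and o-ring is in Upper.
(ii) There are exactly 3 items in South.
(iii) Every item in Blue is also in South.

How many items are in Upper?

2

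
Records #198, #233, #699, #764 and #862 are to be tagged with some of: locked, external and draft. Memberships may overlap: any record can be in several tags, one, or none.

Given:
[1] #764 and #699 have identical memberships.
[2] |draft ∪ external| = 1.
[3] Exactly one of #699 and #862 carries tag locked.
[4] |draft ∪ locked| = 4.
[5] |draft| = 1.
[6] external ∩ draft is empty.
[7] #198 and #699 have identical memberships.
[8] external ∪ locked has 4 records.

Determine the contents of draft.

draft = {#233}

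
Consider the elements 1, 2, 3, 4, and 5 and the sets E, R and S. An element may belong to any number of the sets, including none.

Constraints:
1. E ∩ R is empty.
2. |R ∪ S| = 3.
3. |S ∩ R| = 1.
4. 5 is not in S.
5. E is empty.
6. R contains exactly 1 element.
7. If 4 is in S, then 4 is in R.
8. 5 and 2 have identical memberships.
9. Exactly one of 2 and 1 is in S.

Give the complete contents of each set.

E = {}; R = {4}; S = {1, 3, 4}

From (4): 5 ∉ S.
(5): E already has 0, so the rest are out.
(8): 2 matches 5: 2 ∉ S.
(9) (exactly one): 1 ∈ S.
Suppose 1 ∈ R: no assignment then satisfies all the clues, so 1 ∉ R.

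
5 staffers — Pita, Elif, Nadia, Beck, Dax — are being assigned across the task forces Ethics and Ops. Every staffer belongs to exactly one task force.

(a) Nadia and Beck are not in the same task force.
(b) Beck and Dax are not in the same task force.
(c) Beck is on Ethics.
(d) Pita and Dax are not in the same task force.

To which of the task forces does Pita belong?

Pita: Ethics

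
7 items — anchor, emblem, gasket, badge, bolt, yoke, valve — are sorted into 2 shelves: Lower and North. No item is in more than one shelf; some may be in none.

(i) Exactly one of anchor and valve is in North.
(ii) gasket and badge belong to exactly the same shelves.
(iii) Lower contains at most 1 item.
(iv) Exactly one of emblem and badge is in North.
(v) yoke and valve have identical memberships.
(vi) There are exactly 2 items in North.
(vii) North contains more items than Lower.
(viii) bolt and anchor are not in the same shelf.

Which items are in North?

North = {anchor, emblem}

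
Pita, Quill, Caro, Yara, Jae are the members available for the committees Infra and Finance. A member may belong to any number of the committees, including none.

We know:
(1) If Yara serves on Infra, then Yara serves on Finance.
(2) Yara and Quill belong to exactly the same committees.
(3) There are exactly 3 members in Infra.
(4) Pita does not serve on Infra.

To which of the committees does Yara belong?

Yara: Finance, Infra

From (4): Pita ∉ Infra.
Suppose Yara ∉ Infra: no assignment then satisfies all the clues, so Yara ∈ Infra.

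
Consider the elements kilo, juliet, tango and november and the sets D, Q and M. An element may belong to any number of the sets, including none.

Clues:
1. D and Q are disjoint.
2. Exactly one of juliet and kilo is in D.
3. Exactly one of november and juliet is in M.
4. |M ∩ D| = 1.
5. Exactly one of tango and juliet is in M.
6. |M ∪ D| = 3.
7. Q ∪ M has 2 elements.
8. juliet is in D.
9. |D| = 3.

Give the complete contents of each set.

D = {juliet, november, tango}; Q = {kilo}; M = {juliet}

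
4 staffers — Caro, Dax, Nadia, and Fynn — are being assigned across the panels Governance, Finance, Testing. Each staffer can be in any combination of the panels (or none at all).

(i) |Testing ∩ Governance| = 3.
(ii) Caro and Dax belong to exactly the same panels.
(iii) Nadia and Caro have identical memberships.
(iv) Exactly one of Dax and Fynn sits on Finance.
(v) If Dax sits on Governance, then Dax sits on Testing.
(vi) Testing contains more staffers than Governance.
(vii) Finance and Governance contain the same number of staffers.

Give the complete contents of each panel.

Governance = {Caro, Dax, Nadia}; Finance = {Caro, Dax, Nadia}; Testing = {Caro, Dax, Fynn, Nadia}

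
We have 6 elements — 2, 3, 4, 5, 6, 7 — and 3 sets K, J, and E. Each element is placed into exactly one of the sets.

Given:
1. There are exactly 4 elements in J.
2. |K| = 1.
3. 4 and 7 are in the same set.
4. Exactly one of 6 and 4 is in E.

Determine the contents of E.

E = {6}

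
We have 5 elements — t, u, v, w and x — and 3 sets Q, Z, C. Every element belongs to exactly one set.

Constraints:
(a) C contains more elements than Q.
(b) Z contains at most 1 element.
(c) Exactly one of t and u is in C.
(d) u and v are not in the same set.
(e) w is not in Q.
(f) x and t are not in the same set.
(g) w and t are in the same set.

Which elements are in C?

C = {t, v, w}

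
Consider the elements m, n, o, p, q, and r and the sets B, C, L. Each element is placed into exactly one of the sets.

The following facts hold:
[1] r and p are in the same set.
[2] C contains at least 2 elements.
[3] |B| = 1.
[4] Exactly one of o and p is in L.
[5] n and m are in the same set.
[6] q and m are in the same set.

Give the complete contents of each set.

B = {o}; C = {m, n, q}; L = {p, r}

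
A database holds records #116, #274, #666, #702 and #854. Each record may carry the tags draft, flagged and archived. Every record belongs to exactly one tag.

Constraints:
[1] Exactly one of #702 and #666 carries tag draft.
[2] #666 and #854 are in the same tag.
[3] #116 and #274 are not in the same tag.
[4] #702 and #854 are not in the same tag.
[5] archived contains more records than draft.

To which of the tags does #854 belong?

#854: archived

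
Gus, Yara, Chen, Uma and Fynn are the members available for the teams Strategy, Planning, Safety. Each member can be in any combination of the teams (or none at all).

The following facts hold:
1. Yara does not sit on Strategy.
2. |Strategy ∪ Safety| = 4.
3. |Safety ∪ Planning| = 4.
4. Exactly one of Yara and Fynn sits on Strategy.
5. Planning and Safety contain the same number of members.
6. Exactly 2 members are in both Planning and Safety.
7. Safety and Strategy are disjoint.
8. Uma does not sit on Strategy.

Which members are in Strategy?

Strategy = {Fynn}

From (1): Yara ∉ Strategy.
From (8): Uma ∉ Strategy.
(4) (exactly one): Fynn ∈ Strategy.
(7) (disjoint): Fynn ∉ Safety.
Suppose Gus ∈ Strategy: no assignment then satisfies all the clues, so Gus ∉ Strategy.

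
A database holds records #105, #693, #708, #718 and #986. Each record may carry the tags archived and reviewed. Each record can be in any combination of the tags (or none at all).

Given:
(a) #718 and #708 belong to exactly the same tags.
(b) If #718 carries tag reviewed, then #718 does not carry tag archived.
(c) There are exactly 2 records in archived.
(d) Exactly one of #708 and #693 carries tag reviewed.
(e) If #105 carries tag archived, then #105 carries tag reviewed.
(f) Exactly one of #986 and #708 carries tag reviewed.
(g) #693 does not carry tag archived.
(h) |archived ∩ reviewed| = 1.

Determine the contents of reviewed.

reviewed = {#105, #708, #718}

From (g): #693 ∉ archived.
Suppose #105 ∉ reviewed: no assignment then satisfies all the clues, so #105 ∈ reviewed.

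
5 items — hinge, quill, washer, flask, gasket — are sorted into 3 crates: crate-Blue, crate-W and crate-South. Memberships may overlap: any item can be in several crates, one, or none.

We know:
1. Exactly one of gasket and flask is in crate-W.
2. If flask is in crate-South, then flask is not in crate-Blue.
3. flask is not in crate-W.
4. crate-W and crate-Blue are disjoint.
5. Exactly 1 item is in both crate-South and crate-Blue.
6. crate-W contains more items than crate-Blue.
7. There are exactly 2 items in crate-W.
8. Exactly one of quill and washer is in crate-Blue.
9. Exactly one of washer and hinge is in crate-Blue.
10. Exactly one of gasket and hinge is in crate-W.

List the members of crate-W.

crate-W = {gasket, quill}

From (3): flask ∉ crate-W.
(1) (exactly one): gasket ∈ crate-W.
(4) (disjoint): gasket ∉ crate-Blue.
(10) (exactly one): hinge ∉ crate-W.
Suppose quill ∉ crate-W: no assignment then satisfies all the clues, so quill ∈ crate-W.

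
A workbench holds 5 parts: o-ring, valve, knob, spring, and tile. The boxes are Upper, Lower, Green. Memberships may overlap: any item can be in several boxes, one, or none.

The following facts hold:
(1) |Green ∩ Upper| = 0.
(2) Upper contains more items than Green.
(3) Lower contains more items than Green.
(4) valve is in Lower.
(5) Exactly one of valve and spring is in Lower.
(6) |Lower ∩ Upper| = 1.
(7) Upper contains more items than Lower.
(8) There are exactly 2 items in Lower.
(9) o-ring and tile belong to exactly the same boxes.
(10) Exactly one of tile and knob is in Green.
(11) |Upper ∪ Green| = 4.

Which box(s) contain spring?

spring: none

From (4): valve ∈ Lower.
(5) (exactly one): spring ∉ Lower.
Suppose spring ∈ Upper: no assignment then satisfies all the clues, so spring ∉ Upper.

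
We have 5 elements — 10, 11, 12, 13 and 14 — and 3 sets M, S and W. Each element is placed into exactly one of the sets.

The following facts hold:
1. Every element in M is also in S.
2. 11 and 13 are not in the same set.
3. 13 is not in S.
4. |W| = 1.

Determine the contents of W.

From (3): 13 ∉ S.
(1) contrapositive: 13 ∉ M.
Only one set left: 13 ∈ W.
(2): 11 ∉ W.
(4): W already has 1, so the rest are out.

W = {13}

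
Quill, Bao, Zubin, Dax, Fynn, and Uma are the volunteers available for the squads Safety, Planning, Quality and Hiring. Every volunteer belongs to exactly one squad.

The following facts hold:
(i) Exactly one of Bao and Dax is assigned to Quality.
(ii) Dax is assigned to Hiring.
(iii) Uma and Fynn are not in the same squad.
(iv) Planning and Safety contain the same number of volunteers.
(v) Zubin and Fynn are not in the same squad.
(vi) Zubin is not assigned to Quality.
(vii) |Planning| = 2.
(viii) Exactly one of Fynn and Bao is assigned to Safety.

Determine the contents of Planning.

Planning = {Uma, Zubin}

From (ii): Dax ∈ Hiring.
From (vi): Zubin ∉ Quality.
(i) (exactly one): Bao ∈ Quality.
(viii) (exactly one): Fynn ∈ Safety.
(iii): Uma ∉ Safety.
(v): Zubin ∉ Safety.
Suppose Quill ∈ Planning: no assignment then satisfies all the clues, so Quill ∉ Planning.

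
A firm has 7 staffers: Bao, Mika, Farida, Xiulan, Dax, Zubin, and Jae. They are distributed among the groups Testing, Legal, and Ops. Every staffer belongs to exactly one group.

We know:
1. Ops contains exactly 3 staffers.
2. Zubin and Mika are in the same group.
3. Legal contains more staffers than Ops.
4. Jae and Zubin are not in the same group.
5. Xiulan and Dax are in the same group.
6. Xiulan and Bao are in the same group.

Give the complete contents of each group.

Testing = {}; Legal = {Bao, Dax, Jae, Xiulan}; Ops = {Farida, Mika, Zubin}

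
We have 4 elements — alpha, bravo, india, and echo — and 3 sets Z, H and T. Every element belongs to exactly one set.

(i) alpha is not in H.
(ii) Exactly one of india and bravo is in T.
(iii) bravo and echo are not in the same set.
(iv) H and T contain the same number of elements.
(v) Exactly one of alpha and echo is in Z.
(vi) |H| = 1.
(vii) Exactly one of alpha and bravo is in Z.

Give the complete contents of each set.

Z = {alpha, india}; H = {echo}; T = {bravo}

From (i): alpha ∉ H.
Suppose alpha ∉ Z: no assignment then satisfies all the clues, so alpha ∈ Z.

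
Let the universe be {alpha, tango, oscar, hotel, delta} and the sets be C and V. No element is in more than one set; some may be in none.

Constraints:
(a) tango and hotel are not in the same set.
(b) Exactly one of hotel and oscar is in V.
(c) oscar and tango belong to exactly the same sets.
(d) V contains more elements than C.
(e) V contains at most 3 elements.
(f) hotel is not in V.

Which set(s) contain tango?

tango: V

From (f): hotel ∉ V.
(b) (exactly one): oscar ∈ V.
(c): tango matches oscar: tango ∉ C.
(c): tango matches oscar: tango ∈ V.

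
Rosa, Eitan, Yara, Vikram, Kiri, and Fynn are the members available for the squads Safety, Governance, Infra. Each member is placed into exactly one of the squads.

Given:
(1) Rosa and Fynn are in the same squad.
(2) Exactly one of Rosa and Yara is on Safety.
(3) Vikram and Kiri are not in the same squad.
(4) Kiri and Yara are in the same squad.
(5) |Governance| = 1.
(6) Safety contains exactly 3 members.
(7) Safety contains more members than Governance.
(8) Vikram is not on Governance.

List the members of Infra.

Infra = {Kiri, Yara}

From (8): Vikram ∉ Governance.
Suppose Rosa ∈ Infra: no assignment then satisfies all the clues, so Rosa ∉ Infra.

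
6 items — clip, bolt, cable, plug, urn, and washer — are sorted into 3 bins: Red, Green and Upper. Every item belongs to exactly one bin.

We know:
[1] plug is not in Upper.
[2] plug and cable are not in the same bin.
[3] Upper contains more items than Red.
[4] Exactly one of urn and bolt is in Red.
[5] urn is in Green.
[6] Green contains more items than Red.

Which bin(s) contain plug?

plug: Green

From (1): plug ∉ Upper.
From (5): urn ∈ Green.
(4) (exactly one): bolt ∈ Red.
Suppose plug ∈ Red: no assignment then satisfies all the clues, so plug ∉ Red.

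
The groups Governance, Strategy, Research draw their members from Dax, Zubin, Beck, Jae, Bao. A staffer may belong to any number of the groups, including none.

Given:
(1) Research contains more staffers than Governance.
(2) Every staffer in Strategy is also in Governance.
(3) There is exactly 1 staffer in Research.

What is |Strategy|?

0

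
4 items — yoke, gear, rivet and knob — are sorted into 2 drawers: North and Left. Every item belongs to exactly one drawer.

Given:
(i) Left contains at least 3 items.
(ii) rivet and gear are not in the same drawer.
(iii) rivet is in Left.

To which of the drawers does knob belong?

From (iii): rivet ∈ Left.
(ii): gear ∉ Left.
Only one drawer left: gear ∈ North.
(i): only 3 candidates remain for Left, so all are in.

knob: Left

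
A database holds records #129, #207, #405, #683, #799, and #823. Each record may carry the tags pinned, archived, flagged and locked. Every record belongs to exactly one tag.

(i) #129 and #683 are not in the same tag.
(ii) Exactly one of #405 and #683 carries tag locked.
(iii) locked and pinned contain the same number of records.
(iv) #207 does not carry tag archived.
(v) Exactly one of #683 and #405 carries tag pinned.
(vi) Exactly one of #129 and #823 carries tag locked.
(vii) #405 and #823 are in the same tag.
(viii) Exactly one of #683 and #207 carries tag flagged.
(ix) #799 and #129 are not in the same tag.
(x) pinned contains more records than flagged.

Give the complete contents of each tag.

From (iv): #207 ∉ archived.
Suppose #129 ∈ pinned: no assignment then satisfies all the clues, so #129 ∉ pinned.

pinned = {#683, #799}; archived = {#129}; flagged = {#207}; locked = {#405, #823}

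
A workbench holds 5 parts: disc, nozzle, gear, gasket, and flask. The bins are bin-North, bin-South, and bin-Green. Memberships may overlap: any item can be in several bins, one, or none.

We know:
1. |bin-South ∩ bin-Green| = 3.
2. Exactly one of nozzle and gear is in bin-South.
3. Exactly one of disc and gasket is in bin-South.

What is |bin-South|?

3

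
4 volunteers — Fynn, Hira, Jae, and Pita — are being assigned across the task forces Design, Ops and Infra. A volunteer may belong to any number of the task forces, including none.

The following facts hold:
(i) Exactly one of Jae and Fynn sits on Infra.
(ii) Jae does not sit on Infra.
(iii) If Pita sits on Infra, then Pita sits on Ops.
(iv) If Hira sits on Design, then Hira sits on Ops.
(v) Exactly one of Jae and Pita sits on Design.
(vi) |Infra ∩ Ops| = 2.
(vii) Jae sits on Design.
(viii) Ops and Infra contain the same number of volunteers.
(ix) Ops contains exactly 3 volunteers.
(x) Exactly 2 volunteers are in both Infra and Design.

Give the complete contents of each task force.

Design = {Fynn, Hira, Jae}; Ops = {Hira, Jae, Pita}; Infra = {Fynn, Hira, Pita}

From (ii): Jae ∉ Infra.
From (vii): Jae ∈ Design.
(i) (exactly one): Fynn ∈ Infra.
(v) (exactly one): Pita ∉ Design.
Suppose Fynn ∉ Design: no assignment then satisfies all the clues, so Fynn ∈ Design.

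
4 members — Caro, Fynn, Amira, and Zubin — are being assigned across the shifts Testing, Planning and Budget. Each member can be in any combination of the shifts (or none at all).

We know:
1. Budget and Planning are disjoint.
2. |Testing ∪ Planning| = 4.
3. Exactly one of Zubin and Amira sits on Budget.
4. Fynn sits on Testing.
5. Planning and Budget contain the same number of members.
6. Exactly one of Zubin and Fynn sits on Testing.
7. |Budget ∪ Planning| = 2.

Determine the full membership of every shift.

Testing = {Amira, Caro, Fynn}; Planning = {Zubin}; Budget = {Amira}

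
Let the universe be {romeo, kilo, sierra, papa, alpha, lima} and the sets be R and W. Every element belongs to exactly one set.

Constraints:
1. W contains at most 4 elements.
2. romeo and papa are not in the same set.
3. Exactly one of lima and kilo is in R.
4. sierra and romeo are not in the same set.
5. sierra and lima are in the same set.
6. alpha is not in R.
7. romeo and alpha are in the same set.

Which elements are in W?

From (6): alpha ∉ R.
(7): romeo matches alpha: romeo ∉ R.
Only one set left: romeo ∈ W.
Only one set left: alpha ∈ W.
(2): papa ∉ W.
(4): sierra ∉ W.
(5): lima matches sierra: lima ∉ W.
Only one set left: sierra ∈ R.
Only one set left: papa ∈ R.
Only one set left: lima ∈ R.
(3) (exactly one): kilo ∉ R.
Only one set left: kilo ∈ W.

W = {alpha, kilo, romeo}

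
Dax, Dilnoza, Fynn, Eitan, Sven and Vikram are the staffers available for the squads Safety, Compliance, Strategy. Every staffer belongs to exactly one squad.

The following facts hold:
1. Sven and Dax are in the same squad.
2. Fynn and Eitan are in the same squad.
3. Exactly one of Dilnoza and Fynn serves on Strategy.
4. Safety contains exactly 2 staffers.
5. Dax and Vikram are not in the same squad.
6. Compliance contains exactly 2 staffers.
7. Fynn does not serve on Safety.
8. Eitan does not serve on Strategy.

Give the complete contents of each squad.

From (7): Fynn ∉ Safety.
From (8): Eitan ∉ Strategy.
(2): Eitan matches Fynn: Eitan ∉ Safety.
(2): Fynn matches Eitan: Fynn ∉ Strategy.
(3) (exactly one): Dilnoza ∈ Strategy.
Only one squad left: Fynn ∈ Compliance.
Only one squad left: Eitan ∈ Compliance.
(6): Compliance already has 2, so the rest are out.
Suppose Dax ∉ Safety: no assignment then satisfies all the clues, so Dax ∈ Safety.

Safety = {Dax, Sven}; Compliance = {Eitan, Fynn}; Strategy = {Dilnoza, Vikram}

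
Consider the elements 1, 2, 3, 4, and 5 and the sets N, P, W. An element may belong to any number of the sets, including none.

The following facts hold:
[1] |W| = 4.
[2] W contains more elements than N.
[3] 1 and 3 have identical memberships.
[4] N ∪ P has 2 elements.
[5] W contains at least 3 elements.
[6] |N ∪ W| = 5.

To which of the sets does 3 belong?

3: W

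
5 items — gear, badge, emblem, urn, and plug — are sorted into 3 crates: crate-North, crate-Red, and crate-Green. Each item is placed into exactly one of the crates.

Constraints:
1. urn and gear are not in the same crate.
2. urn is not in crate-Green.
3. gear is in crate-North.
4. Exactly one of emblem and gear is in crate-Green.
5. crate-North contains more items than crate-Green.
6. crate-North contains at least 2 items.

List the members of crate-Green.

crate-Green = {emblem}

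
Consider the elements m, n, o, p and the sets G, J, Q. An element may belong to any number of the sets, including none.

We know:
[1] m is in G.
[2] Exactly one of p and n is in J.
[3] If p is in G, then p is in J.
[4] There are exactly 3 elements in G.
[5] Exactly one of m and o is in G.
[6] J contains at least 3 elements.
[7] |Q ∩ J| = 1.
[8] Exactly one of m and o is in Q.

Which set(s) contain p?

p: G, J

From (1): m ∈ G.
(5) (exactly one): o ∉ G.
(4): only 3 candidates remain for G, so all are in.
(3): p ∈ J.
(2) (exactly one): n ∉ J.
(6): only 3 candidates remain for J, so all are in.
Suppose p ∈ Q: no assignment then satisfies all the clues, so p ∉ Q.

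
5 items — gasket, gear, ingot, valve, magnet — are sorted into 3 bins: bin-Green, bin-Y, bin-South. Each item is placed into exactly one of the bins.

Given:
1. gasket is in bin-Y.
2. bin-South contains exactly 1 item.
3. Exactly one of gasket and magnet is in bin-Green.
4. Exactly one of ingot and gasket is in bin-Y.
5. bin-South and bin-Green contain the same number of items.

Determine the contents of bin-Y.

From (1): gasket ∈ bin-Y.
(3) (exactly one): magnet ∈ bin-Green.
(4) (exactly one): ingot ∉ bin-Y.
Suppose gear ∉ bin-Y: no assignment then satisfies all the clues, so gear ∈ bin-Y.

bin-Y = {gasket, gear, valve}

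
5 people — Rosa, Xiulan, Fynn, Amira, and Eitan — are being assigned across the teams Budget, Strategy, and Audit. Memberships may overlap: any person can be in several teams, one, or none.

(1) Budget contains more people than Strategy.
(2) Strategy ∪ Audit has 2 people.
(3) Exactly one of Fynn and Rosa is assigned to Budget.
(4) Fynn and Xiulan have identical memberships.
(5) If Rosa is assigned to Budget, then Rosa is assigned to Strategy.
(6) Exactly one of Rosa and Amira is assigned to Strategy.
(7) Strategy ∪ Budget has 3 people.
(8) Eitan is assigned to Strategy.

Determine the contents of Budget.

Budget = {Amira, Eitan, Rosa}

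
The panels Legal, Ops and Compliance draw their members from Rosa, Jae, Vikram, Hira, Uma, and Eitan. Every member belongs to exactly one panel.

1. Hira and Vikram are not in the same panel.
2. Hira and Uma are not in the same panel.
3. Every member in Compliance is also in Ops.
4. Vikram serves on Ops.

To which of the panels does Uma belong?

Uma: Ops

From (4): Vikram ∈ Ops.
(1): Hira ∉ Ops.
(3) contrapositive: Hira ∉ Compliance.
Only one panel left: Hira ∈ Legal.
(2): Uma ∉ Legal.
Suppose Uma ∉ Ops: no assignment then satisfies all the clues, so Uma ∈ Ops.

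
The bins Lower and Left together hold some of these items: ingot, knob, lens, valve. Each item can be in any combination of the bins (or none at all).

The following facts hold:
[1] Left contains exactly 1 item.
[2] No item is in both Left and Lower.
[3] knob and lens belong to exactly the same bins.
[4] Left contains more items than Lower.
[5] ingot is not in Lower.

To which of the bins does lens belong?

lens: none

From (5): ingot ∉ Lower.
Suppose lens ∈ Lower: no assignment then satisfies all the clues, so lens ∉ Lower.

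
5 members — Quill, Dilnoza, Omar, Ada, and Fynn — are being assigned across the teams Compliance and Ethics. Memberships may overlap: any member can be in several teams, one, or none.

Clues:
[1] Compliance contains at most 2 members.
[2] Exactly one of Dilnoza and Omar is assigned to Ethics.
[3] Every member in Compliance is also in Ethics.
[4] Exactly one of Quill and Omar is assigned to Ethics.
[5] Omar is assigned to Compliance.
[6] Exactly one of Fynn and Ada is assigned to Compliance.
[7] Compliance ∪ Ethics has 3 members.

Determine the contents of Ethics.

Ethics = {Ada, Fynn, Omar}

From (5): Omar ∈ Compliance.
(3) with Omar ∈ Compliance: Omar ∈ Ethics.
(4) (exactly one): Quill ∉ Ethics.
(2) (exactly one): Dilnoza ∉ Ethics.
(3) contrapositive: Quill ∉ Compliance.
(3) contrapositive: Dilnoza ∉ Compliance.
Suppose Ada ∉ Ethics: no assignment then satisfies all the clues, so Ada ∈ Ethics.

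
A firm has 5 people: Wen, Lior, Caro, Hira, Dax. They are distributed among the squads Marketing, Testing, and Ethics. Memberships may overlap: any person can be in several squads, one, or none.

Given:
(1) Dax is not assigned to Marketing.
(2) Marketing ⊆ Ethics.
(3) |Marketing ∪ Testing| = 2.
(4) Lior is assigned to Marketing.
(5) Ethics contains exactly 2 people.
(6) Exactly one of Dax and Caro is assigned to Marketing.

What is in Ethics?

From (1): Dax ∉ Marketing.
From (4): Lior ∈ Marketing.
(2) with Lior ∈ Marketing: Lior ∈ Ethics.
(6) (exactly one): Caro ∈ Marketing.
(2) with Caro ∈ Marketing: Caro ∈ Ethics.
(5): Ethics already has 2, so the rest are out.
(2) contrapositive: Wen ∉ Marketing.
(2) contrapositive: Hira ∉ Marketing.

Ethics = {Caro, Lior}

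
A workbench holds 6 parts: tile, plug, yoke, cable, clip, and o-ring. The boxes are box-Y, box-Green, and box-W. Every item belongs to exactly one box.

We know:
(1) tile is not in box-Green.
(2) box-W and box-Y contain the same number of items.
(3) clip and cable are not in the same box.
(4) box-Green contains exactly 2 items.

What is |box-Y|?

2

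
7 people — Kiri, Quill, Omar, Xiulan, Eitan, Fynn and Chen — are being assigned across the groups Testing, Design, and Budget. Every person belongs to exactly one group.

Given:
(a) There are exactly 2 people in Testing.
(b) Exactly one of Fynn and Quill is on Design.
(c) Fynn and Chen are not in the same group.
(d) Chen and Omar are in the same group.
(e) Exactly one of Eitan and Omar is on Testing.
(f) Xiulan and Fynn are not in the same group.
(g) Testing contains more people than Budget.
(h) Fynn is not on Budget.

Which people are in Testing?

Testing = {Eitan, Fynn}

From (h): Fynn ∉ Budget.
Suppose Kiri ∈ Testing: no assignment then satisfies all the clues, so Kiri ∉ Testing.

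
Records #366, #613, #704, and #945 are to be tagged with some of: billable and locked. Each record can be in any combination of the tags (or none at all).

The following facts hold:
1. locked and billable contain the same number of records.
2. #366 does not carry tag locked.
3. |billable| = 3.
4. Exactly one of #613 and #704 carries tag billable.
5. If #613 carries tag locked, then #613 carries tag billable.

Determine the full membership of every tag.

billable = {#366, #613, #945}; locked = {#613, #704, #945}

From (2): #366 ∉ locked.
Suppose #366 ∉ billable: no assignment then satisfies all the clues, so #366 ∈ billable.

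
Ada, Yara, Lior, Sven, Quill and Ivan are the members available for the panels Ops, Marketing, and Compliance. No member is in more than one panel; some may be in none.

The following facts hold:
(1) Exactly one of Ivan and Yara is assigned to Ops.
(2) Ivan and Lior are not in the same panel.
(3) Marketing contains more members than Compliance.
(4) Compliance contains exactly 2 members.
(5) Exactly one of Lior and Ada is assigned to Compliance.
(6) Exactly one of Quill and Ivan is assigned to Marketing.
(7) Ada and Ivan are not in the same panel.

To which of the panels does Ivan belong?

Ivan: Ops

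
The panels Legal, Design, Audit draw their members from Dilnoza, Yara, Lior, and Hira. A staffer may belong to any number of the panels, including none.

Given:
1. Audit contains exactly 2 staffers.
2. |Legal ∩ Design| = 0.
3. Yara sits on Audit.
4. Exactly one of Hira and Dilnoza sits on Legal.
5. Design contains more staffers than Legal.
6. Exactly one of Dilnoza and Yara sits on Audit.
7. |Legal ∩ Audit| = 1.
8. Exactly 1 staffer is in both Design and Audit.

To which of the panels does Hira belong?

Hira: Audit, Legal

From (3): Yara ∈ Audit.
(6) (exactly one): Dilnoza ∉ Audit.
Suppose Hira ∉ Legal: no assignment then satisfies all the clues, so Hira ∈ Legal.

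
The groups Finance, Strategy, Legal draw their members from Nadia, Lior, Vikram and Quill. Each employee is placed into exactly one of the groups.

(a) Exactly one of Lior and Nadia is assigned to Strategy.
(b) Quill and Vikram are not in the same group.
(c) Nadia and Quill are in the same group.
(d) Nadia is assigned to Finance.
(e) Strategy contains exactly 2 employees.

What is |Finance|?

2

From (d): Nadia ∈ Finance.
(a) (exactly one): Lior ∈ Strategy.
(c): Quill matches Nadia: Quill ∈ Finance.
(e): only 2 candidates remain for Strategy, so all are in.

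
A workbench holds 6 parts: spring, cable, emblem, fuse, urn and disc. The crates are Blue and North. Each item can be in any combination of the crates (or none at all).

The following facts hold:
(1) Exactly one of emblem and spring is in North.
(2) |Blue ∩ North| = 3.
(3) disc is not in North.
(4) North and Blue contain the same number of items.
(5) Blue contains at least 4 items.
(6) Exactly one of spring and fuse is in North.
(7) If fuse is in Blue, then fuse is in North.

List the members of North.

From (3): disc ∉ North.
Suppose spring ∈ North: no assignment then satisfies all the clues, so spring ∉ North.

North = {cable, emblem, fuse, urn}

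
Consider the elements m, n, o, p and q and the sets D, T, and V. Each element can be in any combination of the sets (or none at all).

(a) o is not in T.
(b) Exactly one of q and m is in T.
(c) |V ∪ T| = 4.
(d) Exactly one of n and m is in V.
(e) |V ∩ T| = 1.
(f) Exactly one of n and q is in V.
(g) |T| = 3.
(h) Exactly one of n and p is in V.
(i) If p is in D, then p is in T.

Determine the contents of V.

V = {n, o}

From (a): o ∉ T.
Suppose m ∈ V: no assignment then satisfies all the clues, so m ∉ V.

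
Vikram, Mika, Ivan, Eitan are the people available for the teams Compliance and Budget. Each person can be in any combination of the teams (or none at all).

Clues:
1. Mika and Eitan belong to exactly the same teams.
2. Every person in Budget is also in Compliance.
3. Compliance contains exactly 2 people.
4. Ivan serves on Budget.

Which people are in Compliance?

Compliance = {Ivan, Vikram}

From (4): Ivan ∈ Budget.
(2) with Ivan ∈ Budget: Ivan ∈ Compliance.
Suppose Vikram ∉ Compliance: no assignment then satisfies all the clues, so Vikram ∈ Compliance.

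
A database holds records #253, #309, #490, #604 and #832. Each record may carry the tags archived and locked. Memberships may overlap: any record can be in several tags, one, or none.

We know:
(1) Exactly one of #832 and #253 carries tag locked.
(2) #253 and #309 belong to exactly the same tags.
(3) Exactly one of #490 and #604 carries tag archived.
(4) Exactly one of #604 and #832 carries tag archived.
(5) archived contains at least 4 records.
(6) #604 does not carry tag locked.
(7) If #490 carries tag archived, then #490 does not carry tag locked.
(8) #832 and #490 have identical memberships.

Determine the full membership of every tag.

archived = {#253, #309, #490, #832}; locked = {#253, #309}

From (6): #604 ∉ locked.
Suppose #253 ∉ archived: no assignment then satisfies all the clues, so #253 ∈ archived.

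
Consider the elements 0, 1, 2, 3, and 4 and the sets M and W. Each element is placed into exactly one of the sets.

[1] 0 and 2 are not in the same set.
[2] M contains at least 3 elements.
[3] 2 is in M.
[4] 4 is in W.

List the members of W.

From (3): 2 ∈ M.
From (4): 4 ∈ W.
(1): 0 ∉ M.
(2): only 3 candidates remain for M, so all are in.
Only one set left: 0 ∈ W.

W = {0, 4}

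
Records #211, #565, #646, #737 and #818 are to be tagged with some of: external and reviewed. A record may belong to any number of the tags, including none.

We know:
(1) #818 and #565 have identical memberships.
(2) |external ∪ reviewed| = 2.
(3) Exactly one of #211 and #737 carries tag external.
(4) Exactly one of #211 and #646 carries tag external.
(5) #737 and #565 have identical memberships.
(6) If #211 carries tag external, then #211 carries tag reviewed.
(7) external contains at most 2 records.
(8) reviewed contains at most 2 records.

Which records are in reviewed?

reviewed = {#211, #646}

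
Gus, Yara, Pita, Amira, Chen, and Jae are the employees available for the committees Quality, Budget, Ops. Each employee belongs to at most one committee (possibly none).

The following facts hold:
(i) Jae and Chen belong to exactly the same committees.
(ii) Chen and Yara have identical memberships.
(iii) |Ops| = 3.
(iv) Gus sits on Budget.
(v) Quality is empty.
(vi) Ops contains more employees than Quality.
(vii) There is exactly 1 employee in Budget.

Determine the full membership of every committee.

Quality = {}; Budget = {Gus}; Ops = {Chen, Jae, Yara}

From (iv): Gus ∈ Budget.
(v): Quality already has 0, so the rest are out.
(vii): Budget already has 1, so the rest are out.
Suppose Yara ∉ Ops: no assignment then satisfies all the clues, so Yara ∈ Ops.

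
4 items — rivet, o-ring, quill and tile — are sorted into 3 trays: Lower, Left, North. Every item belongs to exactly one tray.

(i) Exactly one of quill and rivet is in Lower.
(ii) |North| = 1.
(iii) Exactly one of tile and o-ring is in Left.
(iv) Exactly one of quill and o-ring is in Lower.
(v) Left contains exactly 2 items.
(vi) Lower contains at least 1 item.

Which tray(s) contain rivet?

rivet: Left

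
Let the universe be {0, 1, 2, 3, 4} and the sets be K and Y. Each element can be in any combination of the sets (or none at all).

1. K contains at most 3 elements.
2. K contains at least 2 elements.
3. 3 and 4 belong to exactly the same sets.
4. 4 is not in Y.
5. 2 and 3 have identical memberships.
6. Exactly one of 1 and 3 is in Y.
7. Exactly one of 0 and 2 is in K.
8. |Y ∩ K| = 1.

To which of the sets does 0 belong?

0: K

From (4): 4 ∉ Y.
(3): 3 matches 4: 3 ∉ Y.
(5): 2 matches 3: 2 ∉ Y.
(6) (exactly one): 1 ∈ Y.
Suppose 0 ∉ K: no assignment then satisfies all the clues, so 0 ∈ K.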